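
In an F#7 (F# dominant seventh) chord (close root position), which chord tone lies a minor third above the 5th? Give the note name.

E

The chord tones of F#7 (F# dominant seventh) are F#, A#, C#, E.
The 5th is C#. A minor third above C# is E.
E is the chord's 7th.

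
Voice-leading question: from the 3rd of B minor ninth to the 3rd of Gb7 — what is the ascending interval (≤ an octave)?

minor sixth

B minor ninth has D as its 3rd, and Gb7 has Bb as its 3rd.
6 letter names make it a sixth; at 8 semitones (a half step narrower than major) the quality is minor.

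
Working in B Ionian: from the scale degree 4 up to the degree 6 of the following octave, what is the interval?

B major: B C♯ D♯ E F♯ G♯ A♯.
That puts E below G♯.
E up to G♯ spans 10 letter names and 16 semitones — a major tenth.

major tenth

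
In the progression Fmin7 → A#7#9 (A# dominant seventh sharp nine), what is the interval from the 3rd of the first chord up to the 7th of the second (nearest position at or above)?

Fmin7 has Ab as its 3rd, and A#7#9 (A# dominant seventh sharp nine) has G# as its 7th.
7 letter names make it a seventh; at 12 semitones (a half step wider than major) the quality is augmented.

augmented seventh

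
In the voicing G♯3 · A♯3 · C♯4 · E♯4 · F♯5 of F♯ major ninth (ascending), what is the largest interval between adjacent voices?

Adjacent intervals: G♯3→A♯3 = major second; A♯3→C♯4 = minor third; C♯4→E♯4 = major third; E♯4→F♯5 = minor ninth.
The largest is E♯4 to F♯5, a minor ninth (13 semitones).

minor ninth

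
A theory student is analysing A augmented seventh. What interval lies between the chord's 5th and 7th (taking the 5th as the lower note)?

A7#5 (A augmented seventh) is spelled A, C#, E#, G.
The 5th is E# and the 7th is G.
From E# to G: 2 semitones over a third = diminished.

diminished 3rd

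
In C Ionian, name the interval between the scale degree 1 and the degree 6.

C major: C D E F G A B.
Scale degree 1 = C; 6th degree = A.
From C to A is 9 semitones, exactly the major sixth.

major sixth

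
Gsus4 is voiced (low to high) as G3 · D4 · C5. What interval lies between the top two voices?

m7

Those voices are D4 and C5.
7 letter names make it a seventh; at 10 semitones (a half step narrower than major) the quality is minor.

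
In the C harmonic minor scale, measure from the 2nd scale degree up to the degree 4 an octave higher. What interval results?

minor 10th

The scale runs C D Eb F G Ab B.
2nd scale degree = D; scale degree 4 (up an octave) = F.
D up to F is 15 semitones, a half step narrower than a major tenth, so the interval is minor.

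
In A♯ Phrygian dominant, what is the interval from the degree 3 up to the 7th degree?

diminished 5th

The scale runs A♯ B C𝄪 D♯ E♯ F♯ G♯.
Degree 3 = C𝄪; degree 7 = G♯.
From C𝄪 to G♯: 6 semitones over a fifth = diminished.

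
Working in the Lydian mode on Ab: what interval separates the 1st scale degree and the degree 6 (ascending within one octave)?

M6

The scale runs Ab Bb C D Eb F G.
The 1st scale degree is Ab and the 6th scale degree is F.
From Ab to F is 9 semitones, exactly the major sixth.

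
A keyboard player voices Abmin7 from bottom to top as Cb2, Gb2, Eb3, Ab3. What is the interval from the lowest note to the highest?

The outer voices are Cb2 and Ab3.
Cb up to Ab spans 13 letter names and 21 semitones — a major thirteenth.

major thirteenth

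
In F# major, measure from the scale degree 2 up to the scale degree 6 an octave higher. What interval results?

perfect twelfth

The scale runs F# G# A# B C# D# E#.
So we need the interval from G# up to D#.
Counting 12 letters and 19 half steps from G# gives a perfect twelfth.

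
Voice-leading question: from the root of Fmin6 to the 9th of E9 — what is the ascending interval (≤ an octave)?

Fmin6 has F as its root, and E9 has F# as its 9th.
From F to F#: 1 semitone over a unison = augmented.

augmented unison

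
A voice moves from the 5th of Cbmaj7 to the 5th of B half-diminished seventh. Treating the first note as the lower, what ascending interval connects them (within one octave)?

major seventh

Cbmaj7 has Gb as its 5th, and B half-diminished seventh has F as its 5th.
Gb up to F spans 7 letter names and 11 semitones — a major seventh.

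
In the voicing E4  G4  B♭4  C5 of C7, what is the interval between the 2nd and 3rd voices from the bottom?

Those voices are G4 and B♭4.
3 letter names make it a third; at 3 semitones (a half step narrower than major) the quality is minor.

minor third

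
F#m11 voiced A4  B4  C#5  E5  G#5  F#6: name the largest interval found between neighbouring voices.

Adjacent intervals: A4→B4 = major second; B4→C#5 = major second; C#5→E5 = minor third; E5→G#5 = major third; G#5→F#6 = minor seventh.
The largest is G#5 to F#6, a minor seventh (10 semitones).

minor 7th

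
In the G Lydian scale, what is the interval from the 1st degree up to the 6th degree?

The scale runs G A B C# D E F#.
The 1st degree is G and the scale degree 6 is E.
G up to E spans 6 letter names and 9 semitones — a major sixth.

major 6th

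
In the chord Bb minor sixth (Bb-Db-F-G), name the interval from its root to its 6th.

So we need the interval from Bb up to G.
From Bb to G is 9 semitones, exactly the major sixth.

major 6th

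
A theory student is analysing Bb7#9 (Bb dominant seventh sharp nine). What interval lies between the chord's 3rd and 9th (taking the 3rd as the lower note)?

major seventh

Bb7#9 is spelled Bb–D–F–Ab–C#.
The 3rd is D and the 9th is C#.
Counting 7 letters and 11 half steps from D gives a major seventh.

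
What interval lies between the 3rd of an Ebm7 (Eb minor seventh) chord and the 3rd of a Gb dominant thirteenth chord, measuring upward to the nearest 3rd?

The 3rd of Ebm7 (Eb minor seventh) is Gb; the 3rd of Gb dominant thirteenth is Bb.
Gb up to Bb spans 3 letter names and 4 semitones — a major third.

major 3rd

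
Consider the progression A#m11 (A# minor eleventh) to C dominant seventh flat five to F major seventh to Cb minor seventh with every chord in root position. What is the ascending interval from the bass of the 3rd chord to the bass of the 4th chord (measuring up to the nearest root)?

The roots are F and Cb.
F up to Cb is 6 semitones, a half step narrower than a perfect fifth, so the interval is diminished.

d5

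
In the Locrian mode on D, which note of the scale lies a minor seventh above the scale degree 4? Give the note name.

The scale is D Eb F G Ab Bb C.
The scale degree 4 is G; a minor seventh above that is F — scale degree 3.

F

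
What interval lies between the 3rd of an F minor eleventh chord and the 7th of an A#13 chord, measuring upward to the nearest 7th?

augmented seventh

F minor eleventh has Ab as its 3rd, and A#13 has G# as its 7th.
7 letter names make it a seventh; at 12 semitones (a half step wider than major) the quality is augmented.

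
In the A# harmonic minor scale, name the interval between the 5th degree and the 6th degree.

m2

A# harmonic minor: A# B# C# D# E# F# G##.
That puts E# below F#.
E# up to F# is 1 semitone, a half step narrower than a major second, so the interval is minor.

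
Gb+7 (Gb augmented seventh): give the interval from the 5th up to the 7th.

Gb+7 is spelled Gb–Bb–D–Fb.
So we need the interval from D up to Fb.
3 letter names make it a third; at 2 semitones (a whole step narrower than major) the quality is diminished.

diminished 3rd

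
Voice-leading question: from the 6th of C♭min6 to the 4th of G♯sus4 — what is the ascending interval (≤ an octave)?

C♭min6 has A♭ as its 6th, and G♯sus4 has C♯ as its 4th.
3 letter names make it a third; at 5 semitones (a half step wider than major) the quality is augmented.

augmented third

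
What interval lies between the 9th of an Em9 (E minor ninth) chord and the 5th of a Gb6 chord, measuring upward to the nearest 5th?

d6

The 9th of Em9 (E minor ninth) is F#; the 5th of Gb6 is Db.
From F# to Db: 7 semitones over a sixth = diminished.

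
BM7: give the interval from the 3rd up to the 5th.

BΔ7 is spelled B D♯ F♯ A♯.
That puts D♯ below F♯.
3 letter names make it a third; at 3 semitones (a half step narrower than major) the quality is minor.

m3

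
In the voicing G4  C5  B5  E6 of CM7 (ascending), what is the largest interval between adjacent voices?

Adjacent intervals: G4→C5 = perfect fourth; C5→B5 = major seventh; B5→E6 = perfect fourth.
The largest is C5 to B5, a major seventh (11 semitones).

major seventh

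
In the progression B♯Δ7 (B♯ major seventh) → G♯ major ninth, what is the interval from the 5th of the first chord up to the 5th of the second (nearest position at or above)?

The 5th of B♯Δ7 (B♯ major seventh) is F𝄪; the 5th of G♯ major ninth is D♯.
From F𝄪 to D♯: 8 semitones over a sixth = minor.

minor sixth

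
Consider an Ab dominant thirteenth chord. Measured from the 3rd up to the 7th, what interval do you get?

diminished fifth

Spelling the chord: Ab, C, Eb, Gb, Bb, F.
So we need the interval from C up to Gb.
C up to Gb is 6 semitones, a half step narrower than a perfect fifth, so the interval is diminished.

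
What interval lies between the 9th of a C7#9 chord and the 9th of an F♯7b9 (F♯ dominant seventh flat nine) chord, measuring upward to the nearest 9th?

diminished fourth

C7#9 has D♯ as its 9th, and F♯7b9 (F♯ dominant seventh flat nine) has G as its 9th.
4 letter names make it a fourth; at 4 semitones (a half step narrower than perfect) the quality is diminished.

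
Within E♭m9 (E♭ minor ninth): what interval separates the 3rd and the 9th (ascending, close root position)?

major 7th

E♭m9 (E♭ minor ninth) is spelled E♭, G♭, B♭, D♭, F.
The 3rd is G♭ and the 9th is F.
From G♭ to F is 11 semitones, exactly the major seventh.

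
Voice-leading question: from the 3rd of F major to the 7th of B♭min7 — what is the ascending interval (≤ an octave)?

diminished 8th

The 3rd of F major is A; the 7th of B♭min7 is A♭.
A up to A♭ is 11 semitones, a half step narrower than a perfect octave, so the interval is diminished.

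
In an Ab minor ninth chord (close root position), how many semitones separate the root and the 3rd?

3

Abm9 is spelled Ab–Cb–Eb–Gb–Bb.
Ab to Cb is a minor third: 3 semitones.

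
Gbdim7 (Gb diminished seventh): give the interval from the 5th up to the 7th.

minor third

The chord tones of Gb°7 are Gb–Bbb–Dbb–Fbb.
5th = Dbb; 7th = Fbb.
From Dbb to Fbb: 3 semitones over a third = minor.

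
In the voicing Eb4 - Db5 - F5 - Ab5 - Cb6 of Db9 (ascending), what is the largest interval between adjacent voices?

Adjacent intervals: Eb4→Db5 = minor seventh; Db5→F5 = major third; F5→Ab5 = minor third; Ab5→Cb6 = minor third.
The largest is Eb4 to Db5, a minor seventh (10 semitones).

minor 7th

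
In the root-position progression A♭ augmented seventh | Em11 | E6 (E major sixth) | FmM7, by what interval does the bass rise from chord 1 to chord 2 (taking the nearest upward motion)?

The roots are A♭ and E.
A♭ up to E is 8 semitones, a half step wider than a perfect fifth, so the interval is augmented.

A5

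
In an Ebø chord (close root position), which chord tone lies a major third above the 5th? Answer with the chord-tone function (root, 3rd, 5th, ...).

Ebm7b5 (Eb half-diminished seventh): Eb–Gb–Bbb–Db.
The 5th is Bbb. A major third above Bbb is Db.
Db is the chord's 7th.

7th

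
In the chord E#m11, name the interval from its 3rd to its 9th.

M7

E#m11: E#-G#-B#-D#-F##-A#.
So we need the interval from G# up to F##.
G# up to F## spans 7 letter names and 11 semitones — a major seventh.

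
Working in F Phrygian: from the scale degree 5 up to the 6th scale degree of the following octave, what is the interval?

F phrygian: F Gb Ab Bb C Db Eb.
Scale degree 5 = C; scale degree 6 (up an octave) = Db.
C up to Db is 13 semitones, a half step narrower than a major ninth, so the interval is minor.

minor 9th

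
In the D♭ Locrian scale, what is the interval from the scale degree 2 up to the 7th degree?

D♭ locrian: D♭ E𝄫 F♭ G♭ A𝄫 B𝄫 C♭.
So we need the interval from E𝄫 up to C♭.
From E𝄫 to C♭ is 9 semitones, exactly the major sixth.

major 6th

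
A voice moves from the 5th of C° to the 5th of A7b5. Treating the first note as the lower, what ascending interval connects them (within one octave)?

major sixth

C° has Gb as its 5th, and A7b5 has Eb as its 5th.
From Gb to Eb is 9 semitones, exactly the major sixth.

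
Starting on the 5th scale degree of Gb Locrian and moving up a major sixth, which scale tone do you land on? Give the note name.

Bbb

The scale is Gb Abb Bbb Cb Dbb Ebb Fb.
The 5th scale degree is Dbb; a major sixth above that is Bbb — scale degree 3.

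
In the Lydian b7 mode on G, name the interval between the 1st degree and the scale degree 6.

major 6th

Spelling the Lydian b7 mode on G: G A B C# D E F.
1st degree = G; 6th degree = E.
Counting 6 letters and 9 half steps from G gives a major sixth.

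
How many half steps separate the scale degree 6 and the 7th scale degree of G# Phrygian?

2

The scale is G# A B C# D# E F#.
E up to F# is a major second — 2 semitones.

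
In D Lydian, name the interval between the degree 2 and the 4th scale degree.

major third

D lydian: D E F# G# A B C#.
So we need the interval from E up to G#.
Counting 3 letters and 4 half steps from E gives a major third.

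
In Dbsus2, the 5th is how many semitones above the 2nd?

5

The chord tones of Dbsus2 (Db sus2) are Db, Eb, Ab.
Eb to Ab is a perfect fourth: 5 semitones.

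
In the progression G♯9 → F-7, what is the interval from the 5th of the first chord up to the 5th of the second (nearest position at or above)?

diminished seventh

The 5th of G♯9 is D♯; the 5th of F-7 is C.
7 letter names make it a seventh; at 9 semitones (a whole step narrower than major) the quality is diminished.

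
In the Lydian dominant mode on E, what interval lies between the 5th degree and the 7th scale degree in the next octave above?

E lydian dominant: E F# G# A# B C# D.
The 5th degree is B and the scale degree 7 (up an octave) is D.
From B to D: 15 semitones over a tenth = minor.

minor tenth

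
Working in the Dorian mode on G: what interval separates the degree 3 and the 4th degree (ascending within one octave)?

Spelling the Dorian mode on G: G A Bb C D E F.
The degree 3 is Bb and the 4th degree is C.
Bb up to C spans 2 letter names and 2 semitones — a major second.

major second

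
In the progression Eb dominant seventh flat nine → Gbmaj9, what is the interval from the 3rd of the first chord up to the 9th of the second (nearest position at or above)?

minor second

The 3rd of Eb dominant seventh flat nine is G; the 9th of Gbmaj9 is Ab.
G up to Ab is 1 semitone, a half step narrower than a major second, so the interval is minor.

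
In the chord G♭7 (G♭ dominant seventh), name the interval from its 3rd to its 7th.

diminished 5th

G♭7 (G♭ dominant seventh): G♭–B♭–D♭–F♭.
So we need the interval from B♭ up to F♭.
From B♭ to F♭: 6 semitones over a fifth = diminished.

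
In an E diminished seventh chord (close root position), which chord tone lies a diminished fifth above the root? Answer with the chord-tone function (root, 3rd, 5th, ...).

5th

The chord tones of Edim7 (E diminished seventh) are E-G-Bb-Db.
The root is E. A diminished fifth above E is Bb.
Bb is the chord's 5th.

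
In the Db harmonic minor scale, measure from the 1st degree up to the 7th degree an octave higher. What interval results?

The scale runs Db Eb Fb Gb Ab Bbb C.
So we need the interval from Db up to C.
Counting 14 letters and 23 half steps from Db gives a major fourteenth.

M14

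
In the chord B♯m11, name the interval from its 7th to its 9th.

major third

B♯ minor eleventh is spelled B♯ D♯ F𝄪 A♯ C𝄪 E♯.
7th = A♯; 9th = C𝄪.
A♯ up to C𝄪 spans 3 letter names and 4 semitones — a major third.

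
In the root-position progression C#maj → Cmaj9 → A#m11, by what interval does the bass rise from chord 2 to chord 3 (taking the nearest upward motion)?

augmented sixth

The roots are C and A#.
From C to A#: 10 semitones over a sixth = augmented.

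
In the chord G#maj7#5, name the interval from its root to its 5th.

augmented 5th

G#+maj7 (G# augmented major seventh) is spelled G#-B#-D##-F##.
So we need the interval from G# up to D##.
5 letter names make it a fifth; at 8 semitones (a half step wider than perfect) the quality is augmented.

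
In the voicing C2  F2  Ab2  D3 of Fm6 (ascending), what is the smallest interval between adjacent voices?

minor third

Adjacent intervals: C2→F2 = perfect fourth; F2→Ab2 = minor third; Ab2→D3 = augmented fourth.
The smallest is F2 to Ab2, a minor third (3 semitones).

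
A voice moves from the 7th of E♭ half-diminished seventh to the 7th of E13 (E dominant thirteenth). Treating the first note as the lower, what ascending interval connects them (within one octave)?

E♭ half-diminished seventh has D♭ as its 7th, and E13 (E dominant thirteenth) has D as its 7th.
1 letter names make it a unison; at 1 semitone (a half step wider than perfect) the quality is augmented.

augmented 1st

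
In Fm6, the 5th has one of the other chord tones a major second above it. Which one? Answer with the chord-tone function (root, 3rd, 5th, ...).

Fmin6 (F minor sixth): F, Ab, C, D.
The 5th is C. A major second above C is D.
D is the chord's 6th.

6th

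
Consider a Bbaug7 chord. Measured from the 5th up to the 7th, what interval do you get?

The chord tones of Bb7#5 (Bb augmented seventh) are Bb D F# Ab.
5th = F#; 7th = Ab.
From F# to Ab: 2 semitones over a third = diminished.

diminished third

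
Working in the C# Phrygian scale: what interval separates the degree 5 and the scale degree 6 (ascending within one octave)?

Spelling the C# Phrygian scale: C# D E F# G# A B.
Degree 5 = G#; scale degree 6 = A.
G# up to A is 1 semitone, a half step narrower than a major second, so the interval is minor.

minor 2nd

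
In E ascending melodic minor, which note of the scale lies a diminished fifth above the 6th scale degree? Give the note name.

The scale is E F# G A B C# D#.
The 6th scale degree is C#; a diminished fifth above that is G — scale degree 3.

G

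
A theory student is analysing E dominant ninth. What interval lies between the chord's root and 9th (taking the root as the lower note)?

major ninth

Spelling the chord: E–G♯–B–D–F♯.
That puts E below F♯.
Counting 9 letters and 14 half steps from E gives a major ninth.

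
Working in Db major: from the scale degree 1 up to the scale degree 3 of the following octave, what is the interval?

M10

The scale runs Db Eb F Gb Ab Bb C.
The scale degree 1 is Db and the degree 3 (up an octave) is F.
Counting 10 letters and 16 half steps from Db gives a major tenth.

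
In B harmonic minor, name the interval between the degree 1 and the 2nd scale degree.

B harmonic minor: B C# D E F# G A#.
That puts B below C#.
Counting 2 letters and 2 half steps from B gives a major second.

M2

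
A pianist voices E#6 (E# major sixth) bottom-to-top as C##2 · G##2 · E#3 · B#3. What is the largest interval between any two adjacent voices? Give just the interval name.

m6

Adjacent intervals: C##2→G##2 = perfect fifth; G##2→E#3 = minor sixth; E#3→B#3 = perfect fifth.
The largest is G##2 to E#3, a minor sixth (8 semitones).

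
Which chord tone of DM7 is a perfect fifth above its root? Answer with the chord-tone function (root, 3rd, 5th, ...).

D major seventh: D, F♯, A, C♯.
The root is D. A perfect fifth above D is A.
A is the chord's 5th.

5th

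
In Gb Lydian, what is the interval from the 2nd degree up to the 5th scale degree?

perfect 4th

Spelling Gb Lydian: Gb Ab Bb C Db Eb F.
So we need the interval from Ab up to Db.
From Ab to Db is 5 semitones, exactly the perfect fourth.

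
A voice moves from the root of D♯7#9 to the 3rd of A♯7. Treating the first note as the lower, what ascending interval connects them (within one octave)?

The root of D♯7#9 is D♯; the 3rd of A♯7 is C𝄪.
From D♯ to C𝄪 is 11 semitones, exactly the major seventh.

M7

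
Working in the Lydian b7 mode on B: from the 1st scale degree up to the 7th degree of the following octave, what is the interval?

minor 14th

The scale runs B C# D# E# F# G# A.
1st scale degree = B; degree 7 (up an octave) = A.
14 letter names make it a fourteenth; at 22 semitones (a half step narrower than major) the quality is minor.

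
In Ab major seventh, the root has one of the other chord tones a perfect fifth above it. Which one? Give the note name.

Eb

Spelling the chord: Ab, C, Eb, G.
The root is Ab. A perfect fifth above Ab is Eb.
Eb is the chord's 5th.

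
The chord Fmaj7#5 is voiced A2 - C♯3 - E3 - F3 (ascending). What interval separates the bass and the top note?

minor 6th

The outer voices are A2 and F3.
6 letter names make it a sixth; at 8 semitones (a half step narrower than major) the quality is minor.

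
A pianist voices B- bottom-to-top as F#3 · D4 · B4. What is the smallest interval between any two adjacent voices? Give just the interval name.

m6

Adjacent intervals: F#3→D4 = minor sixth; D4→B4 = major sixth.
The smallest is F#3 to D4, a minor sixth (8 semitones).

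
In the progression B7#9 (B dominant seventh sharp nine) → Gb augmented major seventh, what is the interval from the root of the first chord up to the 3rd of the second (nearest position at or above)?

diminished octave

The root of B7#9 (B dominant seventh sharp nine) is B; the 3rd of Gb augmented major seventh is Bb.
From B to Bb: 11 semitones over an octave = diminished.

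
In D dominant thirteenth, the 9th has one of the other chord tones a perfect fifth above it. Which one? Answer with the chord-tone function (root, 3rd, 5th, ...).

The chord tones of D13 are D, F#, A, C, E, B.
The 9th is E. A perfect fifth above E is B.
B is the chord's 13th.

13th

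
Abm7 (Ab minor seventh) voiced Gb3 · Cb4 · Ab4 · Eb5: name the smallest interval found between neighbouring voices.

perfect fourth

Adjacent intervals: Gb3→Cb4 = perfect fourth; Cb4→Ab4 = major sixth; Ab4→Eb5 = perfect fifth.
The smallest is Gb3 to Cb4, a perfect fourth (5 semitones).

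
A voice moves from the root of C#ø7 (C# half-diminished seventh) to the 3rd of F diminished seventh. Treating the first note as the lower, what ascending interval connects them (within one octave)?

C#ø7 (C# half-diminished seventh) has C# as its root, and F diminished seventh has Ab as its 3rd.
C# up to Ab is 7 semitones, a whole step narrower than a major sixth, so the interval is diminished.

d6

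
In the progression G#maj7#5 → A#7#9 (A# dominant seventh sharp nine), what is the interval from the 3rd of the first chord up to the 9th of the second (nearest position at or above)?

augmented 1st

G#maj7#5 has B# as its 3rd, and A#7#9 (A# dominant seventh sharp nine) has B## as its 9th.
1 letter names make it a unison; at 1 semitone (a half step wider than perfect) the quality is augmented.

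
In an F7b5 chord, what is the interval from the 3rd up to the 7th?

Spelling the chord: F A C♭ E♭.
3rd = A; 7th = E♭.
5 letter names make it a fifth; at 6 semitones (a half step narrower than perfect) the quality is diminished.

diminished 5th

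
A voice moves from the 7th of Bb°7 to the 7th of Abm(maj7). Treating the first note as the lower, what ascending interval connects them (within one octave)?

augmented seventh

Bb°7 has Abb as its 7th, and Abm(maj7) has G as its 7th.
From Abb to G: 12 semitones over a seventh = augmented.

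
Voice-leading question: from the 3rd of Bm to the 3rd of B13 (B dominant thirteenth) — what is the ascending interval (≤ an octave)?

augmented 1st

The 3rd of Bm is D; the 3rd of B13 (B dominant thirteenth) is D#.
From D to D#: 1 semitone over a unison = augmented.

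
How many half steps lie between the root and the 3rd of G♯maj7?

4

G♯maj7: G♯-B♯-D♯-F𝄪.
G♯ to B♯ is a major third: 4 semitones.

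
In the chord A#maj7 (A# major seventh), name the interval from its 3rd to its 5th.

minor 3rd

A#M7 is spelled A#–C##–E#–G##.
3rd = C##; 5th = E#.
3 letter names make it a third; at 3 semitones (a half step narrower than major) the quality is minor.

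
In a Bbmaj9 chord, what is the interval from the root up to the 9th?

Spelling the chord: Bb–D–F–A–C.
The root is Bb and the 9th is C.
Bb up to C spans 9 letter names and 14 semitones — a major ninth.

major 9th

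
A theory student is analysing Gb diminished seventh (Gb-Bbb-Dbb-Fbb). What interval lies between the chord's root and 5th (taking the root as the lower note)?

So we need the interval from Gb up to Dbb.
From Gb to Dbb: 6 semitones over a fifth = diminished.

diminished 5th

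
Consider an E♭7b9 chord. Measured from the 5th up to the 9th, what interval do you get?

E♭ dominant seventh flat nine: E♭ G B♭ D♭ F♭.
The 5th is B♭ and the 9th is F♭.
B♭ up to F♭ is 6 semitones, a half step narrower than a perfect fifth, so the interval is diminished.

diminished 5th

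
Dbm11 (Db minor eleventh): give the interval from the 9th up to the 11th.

minor third

Spelling the chord: Db-Fb-Ab-Cb-Eb-Gb.
The 9th is Eb and the 11th is Gb.
Eb up to Gb is 3 semitones, a half step narrower than a major third, so the interval is minor.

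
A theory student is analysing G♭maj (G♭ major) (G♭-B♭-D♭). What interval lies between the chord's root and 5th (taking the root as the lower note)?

The root is G♭ and the 5th is D♭.
Counting 5 letters and 7 half steps from G♭ gives a perfect fifth.

perfect fifth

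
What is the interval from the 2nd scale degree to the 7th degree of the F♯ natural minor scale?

minor sixth

The scale runs F♯ G♯ A B C♯ D E.
2nd scale degree = G♯; degree 7 = E.
G♯ up to E is 8 semitones, a half step narrower than a major sixth, so the interval is minor.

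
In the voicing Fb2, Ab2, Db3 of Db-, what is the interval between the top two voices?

Those voices are Ab2 and Db3.
From Ab to Db is 5 semitones, exactly the perfect fourth.

P4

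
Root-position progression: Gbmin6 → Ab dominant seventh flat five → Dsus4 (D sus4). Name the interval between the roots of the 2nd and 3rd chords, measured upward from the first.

A4

The roots are Ab and D.
From Ab to D: 6 semitones over a fourth = augmented.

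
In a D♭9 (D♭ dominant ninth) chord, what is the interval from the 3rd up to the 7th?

diminished fifth

The chord tones of D♭ dominant ninth are D♭-F-A♭-C♭-E♭.
So we need the interval from F up to C♭.
F up to C♭ is 6 semitones, a half step narrower than a perfect fifth, so the interval is diminished.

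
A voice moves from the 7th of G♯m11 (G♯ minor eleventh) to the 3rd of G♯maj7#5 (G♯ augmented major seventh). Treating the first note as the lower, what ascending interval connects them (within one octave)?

The 7th of G♯m11 (G♯ minor eleventh) is F♯; the 3rd of G♯maj7#5 (G♯ augmented major seventh) is B♯.
From F♯ to B♯: 6 semitones over a fourth = augmented.

augmented fourth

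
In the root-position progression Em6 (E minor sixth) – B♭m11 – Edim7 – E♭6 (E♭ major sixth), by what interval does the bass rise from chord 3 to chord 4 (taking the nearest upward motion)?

The roots are E and E♭.
8 letter names make it an octave; at 11 semitones (a half step narrower than perfect) the quality is diminished.

d8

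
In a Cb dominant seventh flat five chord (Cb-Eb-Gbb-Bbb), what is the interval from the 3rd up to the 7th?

diminished fifth

That puts Eb below Bbb.
5 letter names make it a fifth; at 6 semitones (a half step narrower than perfect) the quality is diminished.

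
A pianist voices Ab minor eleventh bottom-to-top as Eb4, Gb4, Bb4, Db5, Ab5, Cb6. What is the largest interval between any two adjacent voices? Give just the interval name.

perfect fifth

Adjacent intervals: Eb4→Gb4 = minor third; Gb4→Bb4 = major third; Bb4→Db5 = minor third; Db5→Ab5 = perfect fifth; Ab5→Cb6 = minor third.
The largest is Db5 to Ab5, a perfect fifth (7 semitones).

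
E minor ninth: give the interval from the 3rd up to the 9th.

Spelling the chord: E G B D F♯.
That puts G below F♯.
Counting 7 letters and 11 half steps from G gives a major seventh.

major 7th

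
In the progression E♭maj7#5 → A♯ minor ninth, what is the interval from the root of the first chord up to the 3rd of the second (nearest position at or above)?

augmented sixth

The root of E♭maj7#5 is E♭; the 3rd of A♯ minor ninth is C♯.
From E♭ to C♯: 10 semitones over a sixth = augmented.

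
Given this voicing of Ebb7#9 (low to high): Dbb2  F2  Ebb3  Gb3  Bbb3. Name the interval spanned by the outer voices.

The outer voices are Dbb2 and Bbb3.
Counting 13 letters and 21 half steps from Dbb gives a major thirteenth.

major thirteenth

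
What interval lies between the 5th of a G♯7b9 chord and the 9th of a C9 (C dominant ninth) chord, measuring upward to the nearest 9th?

diminished octave

G♯7b9 has D♯ as its 5th, and C9 (C dominant ninth) has D as its 9th.
8 letter names make it an octave; at 11 semitones (a half step narrower than perfect) the quality is diminished.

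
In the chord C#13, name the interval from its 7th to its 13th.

major seventh

C#13 (C# dominant thirteenth) is spelled C# E# G# B D# A#.
7th = B; 13th = A#.
From B to A# is 11 semitones, exactly the major seventh.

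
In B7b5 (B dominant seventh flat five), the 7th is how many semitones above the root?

B7b5 (B dominant seventh flat five): B, D♯, F, A.
B to A is a minor seventh: 10 semitones.

10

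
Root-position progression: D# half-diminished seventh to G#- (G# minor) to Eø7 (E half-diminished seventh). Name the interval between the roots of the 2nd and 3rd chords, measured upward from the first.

The roots are G# and E.
From G# to E: 8 semitones over a sixth = minor.

m6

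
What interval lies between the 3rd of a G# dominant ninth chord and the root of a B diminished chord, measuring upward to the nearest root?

diminished octave

G# dominant ninth has B# as its 3rd, and B diminished has B as its root.
From B# to B: 11 semitones over an octave = diminished.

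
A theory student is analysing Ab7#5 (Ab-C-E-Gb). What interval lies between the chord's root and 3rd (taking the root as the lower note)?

major 3rd

The root is Ab and the 3rd is C.
Counting 3 letters and 4 half steps from Ab gives a major third.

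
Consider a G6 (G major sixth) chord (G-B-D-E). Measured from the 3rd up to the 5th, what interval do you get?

So we need the interval from B up to D.
From B to D: 3 semitones over a third = minor.

minor 3rd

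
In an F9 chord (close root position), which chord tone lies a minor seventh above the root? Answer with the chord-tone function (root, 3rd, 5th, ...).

7th

F dominant ninth: F A C Eb G.
The root is F. A minor seventh above F is Eb.
Eb is the chord's 7th.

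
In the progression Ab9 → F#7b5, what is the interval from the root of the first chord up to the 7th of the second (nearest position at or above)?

augmented fifth

The root of Ab9 is Ab; the 7th of F#7b5 is E.
5 letter names make it a fifth; at 8 semitones (a half step wider than perfect) the quality is augmented.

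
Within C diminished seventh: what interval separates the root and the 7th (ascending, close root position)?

C diminished seventh is spelled C-E♭-G♭-B𝄫.
The root is C and the 7th is B𝄫.
From C to B𝄫: 9 semitones over a seventh = diminished.

diminished seventh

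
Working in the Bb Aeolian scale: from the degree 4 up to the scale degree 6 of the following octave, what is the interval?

Spelling the Bb Aeolian scale: Bb C Db Eb F Gb Ab.
The degree 4 is Eb and the scale degree 6 (up an octave) is Gb.
From Eb to Gb: 15 semitones over a tenth = minor.

minor tenth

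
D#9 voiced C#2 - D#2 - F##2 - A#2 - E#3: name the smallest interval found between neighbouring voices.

major second

Adjacent intervals: C#2→D#2 = major second; D#2→F##2 = major third; F##2→A#2 = minor third; A#2→E#3 = perfect fifth.
The smallest is C#2 to D#2, a major second (2 semitones).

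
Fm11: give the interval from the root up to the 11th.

Fm11: F-Ab-C-Eb-G-Bb.
The root is F and the 11th is Bb.
F up to Bb spans 11 letter names and 17 semitones — a perfect eleventh.

perfect eleventh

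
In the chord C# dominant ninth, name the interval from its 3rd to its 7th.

Spelling the chord: C# E# G# B D#.
The 3rd is E# and the 7th is B.
E# up to B is 6 semitones, a half step narrower than a perfect fifth, so the interval is diminished.

diminished 5th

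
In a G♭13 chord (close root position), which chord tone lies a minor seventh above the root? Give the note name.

Fb

G♭13: G♭, B♭, D♭, F♭, A♭, E♭.
The root is G♭. A minor seventh above G♭ is F♭.
F♭ is the chord's 7th.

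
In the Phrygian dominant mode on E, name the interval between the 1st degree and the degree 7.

The scale runs E F G# A B C D.
So we need the interval from E up to D.
7 letter names make it a seventh; at 10 semitones (a half step narrower than major) the quality is minor.

minor seventh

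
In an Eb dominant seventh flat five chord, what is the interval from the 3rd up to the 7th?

The chord tones of Eb dominant seventh flat five are Eb-G-Bbb-Db.
The 3rd is G and the 7th is Db.
From G to Db: 6 semitones over a fifth = diminished.

diminished fifth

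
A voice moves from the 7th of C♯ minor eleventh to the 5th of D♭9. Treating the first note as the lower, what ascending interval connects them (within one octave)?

diminished seventh

The 7th of C♯ minor eleventh is B; the 5th of D♭9 is A♭.
From B to A♭: 9 semitones over a seventh = diminished.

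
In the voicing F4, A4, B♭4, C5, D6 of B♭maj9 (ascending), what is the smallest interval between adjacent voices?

Adjacent intervals: F4→A4 = major third; A4→B♭4 = minor second; B♭4→C5 = major second; C5→D6 = major ninth.
The smallest is A4 to B♭4, a minor second (1 semitone).

m2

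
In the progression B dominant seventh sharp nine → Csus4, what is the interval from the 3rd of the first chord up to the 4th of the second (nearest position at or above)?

B dominant seventh sharp nine has D# as its 3rd, and Csus4 has F as its 4th.
From D# to F: 2 semitones over a third = diminished.

diminished 3rd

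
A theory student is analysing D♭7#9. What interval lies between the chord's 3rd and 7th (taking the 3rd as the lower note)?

The chord tones of D♭7#9 (D♭ dominant seventh sharp nine) are D♭–F–A♭–C♭–E.
That puts F below C♭.
5 letter names make it a fifth; at 6 semitones (a half step narrower than perfect) the quality is diminished.
This 3–7 tritone is the characteristic tension at the heart of the dominant sound.

diminished 5th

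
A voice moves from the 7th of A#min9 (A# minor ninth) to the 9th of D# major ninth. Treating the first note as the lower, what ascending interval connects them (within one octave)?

M6

The 7th of A#min9 (A# minor ninth) is G#; the 9th of D# major ninth is E#.
G# up to E# spans 6 letter names and 9 semitones — a major sixth.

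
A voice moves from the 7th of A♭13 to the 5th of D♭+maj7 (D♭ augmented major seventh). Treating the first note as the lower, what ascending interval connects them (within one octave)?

augmented second

The 7th of A♭13 is G♭; the 5th of D♭+maj7 (D♭ augmented major seventh) is A.
From G♭ to A: 3 semitones over a second = augmented.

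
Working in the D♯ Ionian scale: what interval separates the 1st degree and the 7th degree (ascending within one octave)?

Spelling the D♯ Ionian scale: D♯ E♯ F𝄪 G♯ A♯ B♯ C𝄪.
So we need the interval from D♯ up to C𝄪.
Counting 7 letters and 11 half steps from D♯ gives a major seventh.

M7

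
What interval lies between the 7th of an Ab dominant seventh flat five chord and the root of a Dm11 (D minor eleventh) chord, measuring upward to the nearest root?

Ab dominant seventh flat five has Gb as its 7th, and Dm11 (D minor eleventh) has D as its root.
Gb up to D is 8 semitones, a half step wider than a perfect fifth, so the interval is augmented.

augmented fifth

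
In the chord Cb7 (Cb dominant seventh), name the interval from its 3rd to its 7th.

d5

The chord tones of Cb dominant seventh are Cb–Eb–Gb–Bbb.
That puts Eb below Bbb.
Eb up to Bbb is 6 semitones, a half step narrower than a perfect fifth, so the interval is diminished.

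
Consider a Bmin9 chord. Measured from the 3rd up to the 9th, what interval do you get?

Spelling the chord: B-D-F#-A-C#.
3rd = D; 9th = C#.
From D to C# is 11 semitones, exactly the major seventh.

major seventh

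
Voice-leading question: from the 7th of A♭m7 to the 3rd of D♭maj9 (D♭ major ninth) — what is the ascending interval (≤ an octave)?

The 7th of A♭m7 is G♭; the 3rd of D♭maj9 (D♭ major ninth) is F.
Counting 7 letters and 11 half steps from G♭ gives a major seventh.

major seventh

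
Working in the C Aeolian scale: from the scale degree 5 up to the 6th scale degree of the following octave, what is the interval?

The scale runs C D Eb F G Ab Bb.
So we need the interval from G up to Ab.
9 letter names make it a ninth; at 13 semitones (a half step narrower than major) the quality is minor.

minor ninth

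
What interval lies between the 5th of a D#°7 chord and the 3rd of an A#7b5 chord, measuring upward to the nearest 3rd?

The 5th of D#°7 is A; the 3rd of A#7b5 is C##.
From A to C##: 5 semitones over a third = augmented.

augmented third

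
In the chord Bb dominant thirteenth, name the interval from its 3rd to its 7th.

diminished fifth

Spelling the chord: Bb D F Ab C G.
3rd = D; 7th = Ab.
From D to Ab: 6 semitones over a fifth = diminished.
This 3–7 tritone is the characteristic tension at the heart of the dominant sound.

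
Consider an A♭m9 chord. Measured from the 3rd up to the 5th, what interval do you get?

A♭ minor ninth is spelled A♭, C♭, E♭, G♭, B♭.
So we need the interval from C♭ up to E♭.
Counting 3 letters and 4 half steps from C♭ gives a major third.

M3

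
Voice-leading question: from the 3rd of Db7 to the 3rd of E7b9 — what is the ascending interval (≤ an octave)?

augmented 2nd

The 3rd of Db7 is F; the 3rd of E7b9 is G#.
2 letter names make it a second; at 3 semitones (a half step wider than major) the quality is augmented.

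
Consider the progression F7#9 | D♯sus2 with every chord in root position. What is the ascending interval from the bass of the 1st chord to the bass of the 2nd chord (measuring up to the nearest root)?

The roots are F and D♯.
6 letter names make it a sixth; at 10 semitones (a half step wider than major) the quality is augmented.

augmented 6th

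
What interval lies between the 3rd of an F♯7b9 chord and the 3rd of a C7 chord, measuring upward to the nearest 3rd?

The 3rd of F♯7b9 is A♯; the 3rd of C7 is E.
From A♯ to E: 6 semitones over a fifth = diminished.

d5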